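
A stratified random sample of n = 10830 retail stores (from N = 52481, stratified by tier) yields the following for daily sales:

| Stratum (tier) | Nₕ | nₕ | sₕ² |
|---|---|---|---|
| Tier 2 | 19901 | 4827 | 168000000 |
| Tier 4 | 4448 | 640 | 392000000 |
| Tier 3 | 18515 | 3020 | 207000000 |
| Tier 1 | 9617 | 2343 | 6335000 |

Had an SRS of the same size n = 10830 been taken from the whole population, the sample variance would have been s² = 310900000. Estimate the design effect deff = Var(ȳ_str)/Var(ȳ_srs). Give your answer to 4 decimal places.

Var(ȳ_str) = Σ Wₕ²(1−fₕ)sₕ²/nₕ with Wₕ = Nₕ/52481:
  Tier 2: (19901/52481)²·(1−4827/19901)·168000000/4827 = 3790.8028
  Tier 4: (4448/52481)²·(1−640/4448)·392000000/640 = 3766.7223
  Tier 3: (18515/52481)²·(1−3020/18515)·207000000/3020 = 7139.6101
  Tier 1: (9617/52481)²·(1−2343/9617)·6335000/2343 = 68.672529
  → Var(ȳ_str) = 14765.808.
Var(ȳ_srs) = (1 − 10830/52481)·310900000/10830 = 22783.246.
deff = 14765.808 / 22783.246 = 0.6481.

0.6481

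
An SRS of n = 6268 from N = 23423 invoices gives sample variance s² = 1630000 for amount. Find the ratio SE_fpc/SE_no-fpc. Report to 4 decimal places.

0.8558

f = n/N = 6268/23423 = 0.26760022.
SE_no-fpc = √(s²/n) = 16.126099; SE_fpc = √((1−f)s²/n) = 13.800773.
Ratio = √(1−f) = 0.85580359.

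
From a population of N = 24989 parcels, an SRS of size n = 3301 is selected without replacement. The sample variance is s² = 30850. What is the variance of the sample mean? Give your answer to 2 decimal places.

Under SRS without replacement, Var(ȳ) = (1 − f)·s²/n with f = n/N = 3301/24989 = 0.13209812.
Var(ȳ) = (1 − 0.13209812)·30850/3301 = 0.86790188·9.3456528 = 8.1111096.

8.11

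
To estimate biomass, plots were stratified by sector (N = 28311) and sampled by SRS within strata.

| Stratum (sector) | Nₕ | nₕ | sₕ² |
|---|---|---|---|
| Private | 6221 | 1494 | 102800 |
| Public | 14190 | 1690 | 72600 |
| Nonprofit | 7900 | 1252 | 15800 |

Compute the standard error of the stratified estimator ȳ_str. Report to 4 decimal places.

Var(ȳ_str) = Σₕ Wₕ²(1 − fₕ)sₕ²/nₕ with Wₕ = Nₕ/N, N = 28311.
Private: Wₕ = 0.21973791; term = 0.21973791²·(1 − 0.24015432)·102800/1494 = 2.5245147.
Public: Wₕ = 0.50121861; term = 0.50121861²·(1 − 0.11909796)·72600/1690 = 9.5067463.
Nonprofit: Wₕ = 0.27904348; term = 0.27904348²·(1 − 0.15848101)·15800/1252 = 0.82691418.
Sum = 12.858175.
SE = √(12.858175) = 3.5858.

3.5858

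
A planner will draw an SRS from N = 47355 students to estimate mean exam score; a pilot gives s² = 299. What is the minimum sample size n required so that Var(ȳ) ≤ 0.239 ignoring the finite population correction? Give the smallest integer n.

Without fpc, n₀ = s²/D = 299/0.239 = 1251.0460.
Rounding up, n = 1252.

1252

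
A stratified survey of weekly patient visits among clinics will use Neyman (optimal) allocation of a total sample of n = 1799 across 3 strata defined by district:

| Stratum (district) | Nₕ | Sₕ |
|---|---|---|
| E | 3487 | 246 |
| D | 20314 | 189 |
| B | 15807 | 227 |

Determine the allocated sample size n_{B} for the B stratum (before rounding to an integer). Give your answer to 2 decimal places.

Neyman allocation: nₕ = n·NₕSₕ / Σⱼ NⱼSⱼ.
Σ NⱼSⱼ = 3487·246 + 20314·189 + 15807·227 = 8.285337 × 10^6.
n_{B} = 1799·15807·227 / (8.285337 × 10^6) = 779.11.

779.11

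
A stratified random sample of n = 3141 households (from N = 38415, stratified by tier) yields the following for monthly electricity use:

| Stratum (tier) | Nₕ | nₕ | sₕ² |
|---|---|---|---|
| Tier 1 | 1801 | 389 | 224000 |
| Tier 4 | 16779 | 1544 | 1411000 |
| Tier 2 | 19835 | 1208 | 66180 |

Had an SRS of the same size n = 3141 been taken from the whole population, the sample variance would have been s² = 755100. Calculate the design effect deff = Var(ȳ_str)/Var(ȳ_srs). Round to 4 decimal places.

0.7838

Var(ȳ_str) = Σ Wₕ²(1−fₕ)sₕ²/nₕ with Wₕ = Nₕ/38415:
  Tier 1: (1801/38415)²·(1−389/1801)·224000/389 = 0.99230494
  Tier 4: (16779/38415)²·(1−1544/16779)·1411000/1544 = 158.30206
  Tier 2: (19835/38415)²·(1−1208/19835)·66180/1208 = 13.716183
  → Var(ȳ_str) = 173.01055.
Var(ȳ_srs) = (1 − 3141/38415)·755100/3141 = 220.74476.
deff = 173.01055 / 220.74476 = 0.7838.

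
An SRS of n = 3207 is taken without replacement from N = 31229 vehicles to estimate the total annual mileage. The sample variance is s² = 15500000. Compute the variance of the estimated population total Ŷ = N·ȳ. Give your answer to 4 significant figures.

Var(Ŷ) = N²·Var(ȳ) = N²·(1 − n/N)·s²/n.
f = 3207/31229 = 0.10269301; Var(ȳ) = 0.89730699·15500000/3207 = 4336.8439.
Var(Ŷ) = 31229² · 4336.8439 = 4.2295089 × 10^12.

4.230 × 10^12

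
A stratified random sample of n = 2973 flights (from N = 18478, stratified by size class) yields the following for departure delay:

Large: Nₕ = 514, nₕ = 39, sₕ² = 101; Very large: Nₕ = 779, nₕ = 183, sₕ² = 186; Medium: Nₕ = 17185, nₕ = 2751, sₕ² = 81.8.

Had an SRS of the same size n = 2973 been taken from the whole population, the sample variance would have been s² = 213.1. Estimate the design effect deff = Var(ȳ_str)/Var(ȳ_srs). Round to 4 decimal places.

Var(ȳ_str) = Σ Wₕ²(1−fₕ)sₕ²/nₕ with Wₕ = Nₕ/18478:
  Large: (514/18478)²·(1−39/514)·101/39 = 0.0018518405
  Very large: (779/18478)²·(1−183/779)·186/183 = 0.0013820878
  Medium: (17185/18478)²·(1−2751/17185)·81.8/2751 = 0.021601754
  → Var(ȳ_str) = 0.024835682.
Var(ȳ_srs) = (1 − 2973/18478)·213.1/2973 = 0.060145806.
deff = 0.024835682 / 0.060145806 = 0.4129.

0.4129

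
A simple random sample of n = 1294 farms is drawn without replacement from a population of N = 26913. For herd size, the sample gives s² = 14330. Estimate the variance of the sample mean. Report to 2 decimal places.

10.54

Under SRS without replacement, Var(ȳ) = (1 − f)·s²/n with f = n/N = 1294/26913 = 0.04808085.
Var(ȳ) = (1 − 0.04808085)·14330/1294 = 0.95191915·11.074189 = 10.541732.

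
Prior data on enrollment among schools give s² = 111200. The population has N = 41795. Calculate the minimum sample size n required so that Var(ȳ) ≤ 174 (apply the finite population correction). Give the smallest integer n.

Without fpc, n₀ = s²/D = 111200/174 = 639.0805.
With fpc, (1 − n/N)·s²/n ≤ D requires n ≥ n₀/(1 + n₀/N) = 639.0805/(1 + 639.0805/41795) = 629.4556.
Rounding up, n = 630.

630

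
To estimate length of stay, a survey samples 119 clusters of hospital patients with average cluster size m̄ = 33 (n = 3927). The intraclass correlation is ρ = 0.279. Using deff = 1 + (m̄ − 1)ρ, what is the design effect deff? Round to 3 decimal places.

deff = 1 + (33 − 1)·0.279 = 1 + 8.928 = 9.928.

9.928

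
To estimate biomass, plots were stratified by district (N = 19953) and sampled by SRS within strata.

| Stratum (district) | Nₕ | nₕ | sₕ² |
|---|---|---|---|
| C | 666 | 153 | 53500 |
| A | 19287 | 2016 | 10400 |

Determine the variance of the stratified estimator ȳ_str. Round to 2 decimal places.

4.62

Var(ȳ_str) = Σₕ Wₕ²(1 − fₕ)sₕ²/nₕ with Wₕ = Nₕ/N, N = 19953.
C: Wₕ = 0.03337844; term = 0.03337844²·(1 − 0.22972973)·53500/153 = 0.30008034.
A: Wₕ = 0.96662156; term = 0.96662156²·(1 − 0.10452636)·10400/2016 = 4.3162697.
Sum = 4.61635.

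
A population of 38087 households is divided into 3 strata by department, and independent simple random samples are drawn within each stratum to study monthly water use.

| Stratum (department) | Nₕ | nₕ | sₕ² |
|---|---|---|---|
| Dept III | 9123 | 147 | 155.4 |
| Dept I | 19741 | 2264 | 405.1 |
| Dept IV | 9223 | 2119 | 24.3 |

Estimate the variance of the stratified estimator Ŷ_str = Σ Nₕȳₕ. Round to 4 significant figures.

Var(Ŷ_str) = Σₕ Nₕ²(1 − fₕ)sₕ²/nₕ.
Dept III: 9123²·(1 − 147/9123)·155.4/147 = 8.6567365 × 10^7.
Dept I: 19741²·(1 − 2264/19741)·405.1/2264 = 6.1733636 × 10^7.
Dept IV: 9223²·(1 − 2119/9223)·24.3/2119 = 751364.16.
Sum = 1.4905237 × 10^8.

1.491 × 10^8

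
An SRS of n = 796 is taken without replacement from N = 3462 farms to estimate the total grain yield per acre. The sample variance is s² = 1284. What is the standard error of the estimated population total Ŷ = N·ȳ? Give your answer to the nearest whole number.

Var(Ŷ) = N²·Var(ȳ) = N²·(1 − n/N)·s²/n.
f = 796/3462 = 0.22992490; Var(ȳ) = 0.77007510·1284/796 = 1.2421814.
Var(Ŷ) = 3462² · 1.2421814 = 1.4888096 × 10^7.
SE(Ŷ) = √(1.4888096 × 10^7) = 3859.

3859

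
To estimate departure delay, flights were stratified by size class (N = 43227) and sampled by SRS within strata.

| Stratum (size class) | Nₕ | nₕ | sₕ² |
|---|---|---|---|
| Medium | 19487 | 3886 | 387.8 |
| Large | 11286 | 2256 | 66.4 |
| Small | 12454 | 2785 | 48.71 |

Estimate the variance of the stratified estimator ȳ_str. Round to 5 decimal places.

Var(ȳ_str) = Σₕ Wₕ²(1 − fₕ)sₕ²/nₕ with Wₕ = Nₕ/N, N = 43227.
Medium: Wₕ = 0.45080621; term = 0.45080621²·(1 − 0.19941499)·387.8/3886 = 0.016236493.
Large: Wₕ = 0.26108682; term = 0.26108682²·(1 − 0.19989367)·66.4/2256 = 0.0016052645.
Small: Wₕ = 0.28810697; term = 0.28810697²·(1 − 0.22362293)·48.71/2785 = 0.0011271278.
Sum = 0.018968885.

0.01897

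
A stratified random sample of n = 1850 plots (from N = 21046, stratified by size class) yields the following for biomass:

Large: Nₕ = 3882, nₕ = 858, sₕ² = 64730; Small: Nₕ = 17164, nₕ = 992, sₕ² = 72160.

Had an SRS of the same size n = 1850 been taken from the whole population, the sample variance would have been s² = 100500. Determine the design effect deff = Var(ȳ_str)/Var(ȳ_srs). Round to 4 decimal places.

Var(ȳ_str) = Σ Wₕ²(1−fₕ)sₕ²/nₕ with Wₕ = Nₕ/21046:
  Large: (3882/21046)²·(1−858/3882)·64730/858 = 1.9994774
  Small: (17164/21046)²·(1−992/17164)·72160/992 = 45.58563
  → Var(ȳ_str) = 47.585107.
Var(ȳ_srs) = (1 − 1850/21046)·100500/1850 = 49.54907.
deff = 47.585107 / 49.54907 = 0.9604.

0.9604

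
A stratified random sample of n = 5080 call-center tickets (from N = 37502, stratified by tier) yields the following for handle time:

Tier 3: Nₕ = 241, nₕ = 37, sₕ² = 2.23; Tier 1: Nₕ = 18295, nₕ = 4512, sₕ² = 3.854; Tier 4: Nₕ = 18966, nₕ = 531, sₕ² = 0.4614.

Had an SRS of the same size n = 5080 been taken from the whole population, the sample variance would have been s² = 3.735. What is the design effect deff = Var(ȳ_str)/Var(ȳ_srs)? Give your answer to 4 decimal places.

Var(ȳ_str) = Σ Wₕ²(1−fₕ)sₕ²/nₕ with Wₕ = Nₕ/37502:
  Tier 3: (241/37502)²·(1−37/241)·2.23/37 = 2.1068882 × 10^-6
  Tier 1: (18295/37502)²·(1−4512/18295)·3.854/4512 = 1.5314751 × 10^-4
  Tier 4: (18966/37502)²·(1−531/18966)·0.4614/531 = 2.1601957 × 10^-4
  → Var(ȳ_str) = 3.7127397 × 10^-4.
Var(ȳ_srs) = (1 − 5080/37502)·3.735/5080 = 6.3564153 × 10^-4.
deff = (3.7127397 × 10^-4) / (6.3564153 × 10^-4) = 0.5841.

0.5841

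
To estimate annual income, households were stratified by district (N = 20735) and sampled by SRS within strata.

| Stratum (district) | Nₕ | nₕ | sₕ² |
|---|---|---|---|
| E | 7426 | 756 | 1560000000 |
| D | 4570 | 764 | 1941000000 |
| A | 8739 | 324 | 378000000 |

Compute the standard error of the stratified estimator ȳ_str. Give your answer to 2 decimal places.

734.89

Var(ȳ_str) = Σₕ Wₕ²(1 − fₕ)sₕ²/nₕ with Wₕ = Nₕ/N, N = 20735.
E: Wₕ = 0.35813841; term = 0.35813841²·(1 − 0.10180447)·1560000000/756 = 237725.35.
D: Wₕ = 0.22040029; term = 0.22040029²·(1 − 0.16717724)·1941000000/764 = 102780.11.
A: Wₕ = 0.42146130; term = 0.42146130²·(1 − 0.03707518)·378000000/324 = 199551.3.
Sum = 540056.76.
SE = √(540056.76) = 734.89.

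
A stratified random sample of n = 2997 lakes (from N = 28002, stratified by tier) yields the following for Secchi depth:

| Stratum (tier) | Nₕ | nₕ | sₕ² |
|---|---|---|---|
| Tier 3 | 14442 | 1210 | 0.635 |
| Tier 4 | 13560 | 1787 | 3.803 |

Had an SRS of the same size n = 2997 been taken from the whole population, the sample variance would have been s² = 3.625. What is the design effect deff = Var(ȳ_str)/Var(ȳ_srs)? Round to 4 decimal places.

0.5196

Var(ȳ_str) = Σ Wₕ²(1−fₕ)sₕ²/nₕ with Wₕ = Nₕ/28002:
  Tier 3: (14442/28002)²·(1−1210/14442)·0.635/1210 = 1.278978 × 10^-4
  Tier 4: (13560/28002)²·(1−1787/13560)·3.803/1787 = 4.3328186 × 10^-4
  → Var(ȳ_str) = 5.6117966 × 10^-4.
Var(ȳ_srs) = (1 − 2997/28002)·3.625/2997 = 0.0010800878.
deff = (5.6117966 × 10^-4) / 0.0010800878 = 0.5196.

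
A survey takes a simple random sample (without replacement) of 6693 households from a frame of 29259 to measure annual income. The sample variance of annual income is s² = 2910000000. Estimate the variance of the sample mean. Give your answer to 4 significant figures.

Under SRS without replacement, Var(ȳ) = (1 − f)·s²/n with f = n/N = 6693/29259 = 0.22875013.
Var(ȳ) = (1 − 0.22875013)·2910000000/6693 = 0.77124987·434782.61 = 335326.03.

335300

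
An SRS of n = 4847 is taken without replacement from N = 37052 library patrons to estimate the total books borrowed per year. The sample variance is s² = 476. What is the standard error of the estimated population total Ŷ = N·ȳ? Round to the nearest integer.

Var(Ŷ) = N²·Var(ȳ) = N²·(1 − n/N)·s²/n.
f = 4847/37052 = 0.13081615; Var(ȳ) = 0.86918385·476/4847 = 0.085358265.
Var(Ŷ) = 37052² · 0.085358265 = 1.1718415 × 10^8.
SE(Ŷ) = √(1.1718415 × 10^8) = 10825.

10825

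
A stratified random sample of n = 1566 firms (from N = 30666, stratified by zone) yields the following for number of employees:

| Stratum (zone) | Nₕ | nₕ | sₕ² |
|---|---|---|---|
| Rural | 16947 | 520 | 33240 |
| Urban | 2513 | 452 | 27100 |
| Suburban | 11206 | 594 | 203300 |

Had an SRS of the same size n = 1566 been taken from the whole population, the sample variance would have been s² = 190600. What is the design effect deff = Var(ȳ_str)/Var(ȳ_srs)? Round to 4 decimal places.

0.5414

Var(ȳ_str) = Σ Wₕ²(1−fₕ)sₕ²/nₕ with Wₕ = Nₕ/30666:
  Rural: (16947/30666)²·(1−520/16947)·33240/520 = 18.923196
  Urban: (2513/30666)²·(1−452/2513)·27100/452 = 0.33020761
  Suburban: (11206/30666)²·(1−594/11206)·203300/594 = 43.279729
  → Var(ȳ_str) = 62.533133.
Var(ȳ_srs) = (1 − 1566/30666)·190600/1566 = 115.49601.
deff = 62.533133 / 115.49601 = 0.5414.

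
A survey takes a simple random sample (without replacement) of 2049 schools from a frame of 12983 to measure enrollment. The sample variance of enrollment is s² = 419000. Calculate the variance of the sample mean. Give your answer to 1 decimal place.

Under SRS without replacement, Var(ȳ) = (1 − f)·s²/n with f = n/N = 2049/12983 = 0.15782177.
Var(ȳ) = (1 − 0.15782177)·419000/2049 = 0.84217823·204.49 = 172.21702.

172.2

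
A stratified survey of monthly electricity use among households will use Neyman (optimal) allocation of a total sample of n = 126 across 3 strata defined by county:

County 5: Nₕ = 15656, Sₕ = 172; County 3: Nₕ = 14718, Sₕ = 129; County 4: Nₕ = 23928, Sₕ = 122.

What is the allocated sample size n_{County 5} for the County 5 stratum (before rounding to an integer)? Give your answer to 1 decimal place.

45.2

Neyman allocation: nₕ = n·NₕSₕ / Σⱼ NⱼSⱼ.
Σ NⱼSⱼ = 15656·172 + 14718·129 + 23928·122 = 7.51067 × 10^6.
n_{County 5} = 126·15656·172 / (7.51067 × 10^6) = 45.2.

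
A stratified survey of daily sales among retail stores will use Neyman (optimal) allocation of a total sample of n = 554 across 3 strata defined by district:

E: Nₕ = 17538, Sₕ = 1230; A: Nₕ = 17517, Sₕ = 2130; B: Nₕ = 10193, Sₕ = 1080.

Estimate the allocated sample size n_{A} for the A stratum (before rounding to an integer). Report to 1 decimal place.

Neyman allocation: nₕ = n·NₕSₕ / Σⱼ NⱼSⱼ.
Σ NⱼSⱼ = 17538·1230 + 17517·2130 + 10193·1080 = 6.989139 × 10^7.
n_{A} = 554·17517·2130 / (6.989139 × 10^7) = 295.8.

295.8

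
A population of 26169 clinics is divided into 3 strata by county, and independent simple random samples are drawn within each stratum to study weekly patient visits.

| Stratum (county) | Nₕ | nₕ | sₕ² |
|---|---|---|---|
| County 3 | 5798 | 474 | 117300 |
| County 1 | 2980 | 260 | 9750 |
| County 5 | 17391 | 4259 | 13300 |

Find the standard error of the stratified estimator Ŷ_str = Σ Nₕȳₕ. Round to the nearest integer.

Var(Ŷ_str) = Σₕ Nₕ²(1 − fₕ)sₕ²/nₕ.
County 3: 5798²·(1 − 474/5798)·117300/474 = 7.6389898 × 10^9.
County 1: 2980²·(1 − 260/2980)·9750/260 = 3.0396 × 10^8.
County 5: 17391²·(1 − 4259/17391)·13300/4259 = 7.1318045 × 10^8.
Sum = 8.6561303 × 10^9.
SE = √(8.6561303 × 10^9) = 93038.

93038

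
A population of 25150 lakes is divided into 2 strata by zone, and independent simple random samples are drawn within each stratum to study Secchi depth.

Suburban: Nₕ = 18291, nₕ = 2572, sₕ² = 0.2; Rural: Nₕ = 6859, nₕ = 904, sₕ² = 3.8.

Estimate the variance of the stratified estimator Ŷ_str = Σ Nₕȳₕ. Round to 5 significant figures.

194050

Var(Ŷ_str) = Σₕ Nₕ²(1 − fₕ)sₕ²/nₕ.
Suburban: 18291²·(1 − 2572/18291)·0.2/2572 = 22357.405.
Rural: 6859²·(1 − 904/6859)·3.8/904 = 171695.03.
Sum = 194052.44.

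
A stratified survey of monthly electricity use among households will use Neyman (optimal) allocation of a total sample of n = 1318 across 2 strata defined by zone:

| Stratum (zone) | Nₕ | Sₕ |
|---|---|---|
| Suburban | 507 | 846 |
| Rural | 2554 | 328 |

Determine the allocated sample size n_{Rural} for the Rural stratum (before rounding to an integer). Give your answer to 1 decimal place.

871.7

Neyman allocation: nₕ = n·NₕSₕ / Σⱼ NⱼSⱼ.
Σ NⱼSⱼ = 507·846 + 2554·328 = 1.266634 × 10^6.
n_{Rural} = 1318·2554·328 / (1.266634 × 10^6) = 871.7.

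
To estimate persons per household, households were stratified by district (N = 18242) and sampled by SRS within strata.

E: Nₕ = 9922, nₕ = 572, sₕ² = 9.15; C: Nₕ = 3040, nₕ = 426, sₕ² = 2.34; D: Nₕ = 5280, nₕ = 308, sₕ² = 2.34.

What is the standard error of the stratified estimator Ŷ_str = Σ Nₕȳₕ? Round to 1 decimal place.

1314.2

Var(Ŷ_str) = Σₕ Nₕ²(1 − fₕ)sₕ²/nₕ.
E: 9922²·(1 − 572/9922)·9.15/572 = 1.4840068 × 10^6.
C: 3040²·(1 − 426/3040)·2.34/426 = 43650.118.
D: 5280²·(1 − 308/5280)·2.34/308 = 199448.23.
Sum = 1.7271051 × 10^6.
SE = √(1.7271051 × 10^6) = 1314.2.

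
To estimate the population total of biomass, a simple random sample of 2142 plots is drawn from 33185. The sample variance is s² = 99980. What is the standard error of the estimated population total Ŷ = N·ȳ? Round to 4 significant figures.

219300

Var(Ŷ) = N²·Var(ȳ) = N²·(1 − n/N)·s²/n.
f = 2142/33185 = 0.06454724; Var(ȳ) = 0.93545276·99980/2142 = 43.663197.
Var(Ŷ) = 33185² · 43.663197 = 4.8083844 × 10^10.
SE(Ŷ) = √(4.8083844 × 10^10) = 219300.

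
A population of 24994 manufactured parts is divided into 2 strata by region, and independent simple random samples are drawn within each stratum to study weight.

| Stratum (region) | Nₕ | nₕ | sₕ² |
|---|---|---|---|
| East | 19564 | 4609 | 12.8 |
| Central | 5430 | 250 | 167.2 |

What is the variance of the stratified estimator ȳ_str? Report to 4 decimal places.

Var(ȳ_str) = Σₕ Wₕ²(1 − fₕ)sₕ²/nₕ with Wₕ = Nₕ/N, N = 24994.
East: Wₕ = 0.78274786; term = 0.78274786²·(1 − 0.23558577)·12.8/4609 = 0.001300696.
Central: Wₕ = 0.21725214; term = 0.21725214²·(1 − 0.04604052)·167.2/250 = 0.030113021.
Sum = 0.031413717.

0.0314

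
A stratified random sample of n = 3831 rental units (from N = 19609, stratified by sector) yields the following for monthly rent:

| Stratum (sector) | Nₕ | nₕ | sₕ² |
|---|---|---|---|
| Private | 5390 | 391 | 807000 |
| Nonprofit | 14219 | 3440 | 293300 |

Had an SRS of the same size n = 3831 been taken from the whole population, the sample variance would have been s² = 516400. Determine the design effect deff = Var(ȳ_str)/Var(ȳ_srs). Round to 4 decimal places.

Var(ȳ_str) = Σ Wₕ²(1−fₕ)sₕ²/nₕ with Wₕ = Nₕ/19609:
  Private: (5390/19609)²·(1−391/5390)·807000/391 = 144.6298
  Nonprofit: (14219/19609)²·(1−3440/14219)·293300/3440 = 33.985233
  → Var(ȳ_str) = 178.61503.
Var(ȳ_srs) = (1 − 3831/19609)·516400/3831 = 108.46025.
deff = 178.61503 / 108.46025 = 1.6468.

1.6468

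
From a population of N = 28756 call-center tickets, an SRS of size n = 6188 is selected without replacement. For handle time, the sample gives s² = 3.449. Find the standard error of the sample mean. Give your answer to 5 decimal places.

Under SRS without replacement, Var(ȳ) = (1 − f)·s²/n with f = n/N = 6188/28756 = 0.21518987.
Var(ȳ) = (1 − 0.21518987)·3.449/6188 = 0.78481013·5.573691 × 10^-4 = 4.3742892 × 10^-4.
SE(ȳ) = √(4.3742892 × 10^-4) = 0.02091.

0.02091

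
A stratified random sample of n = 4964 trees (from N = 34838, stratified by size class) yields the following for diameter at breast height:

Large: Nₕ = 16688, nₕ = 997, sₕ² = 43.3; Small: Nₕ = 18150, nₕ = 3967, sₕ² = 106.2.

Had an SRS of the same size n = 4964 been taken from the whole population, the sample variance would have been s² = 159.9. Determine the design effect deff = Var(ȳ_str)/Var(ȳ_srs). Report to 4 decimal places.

0.5448

Var(ȳ_str) = Σ Wₕ²(1−fₕ)sₕ²/nₕ with Wₕ = Nₕ/34838:
  Large: (16688/34838)²·(1−997/16688)·43.3/997 = 0.0093700352
  Small: (18150/34838)²·(1−3967/18150)·106.2/3967 = 0.0056780684
  → Var(ȳ_str) = 0.015048104.
Var(ȳ_srs) = (1 − 4964/34838)·159.9/4964 = 0.02762211.
deff = 0.015048104 / 0.02762211 = 0.5448.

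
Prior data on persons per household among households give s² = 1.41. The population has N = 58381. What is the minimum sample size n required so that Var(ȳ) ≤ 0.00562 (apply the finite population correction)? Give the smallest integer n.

Without fpc, n₀ = s²/D = 1.41/0.00562 = 250.8897.
With fpc, (1 − n/N)·s²/n ≤ D requires n ≥ n₀/(1 + n₀/N) = 250.8897/(1 + 250.8897/58381) = 249.8161.
Rounding up, n = 250.

250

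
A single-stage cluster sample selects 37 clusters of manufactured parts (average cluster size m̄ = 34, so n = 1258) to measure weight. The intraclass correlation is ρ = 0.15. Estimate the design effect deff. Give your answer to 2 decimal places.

deff = 1 + (34 − 1)·0.15 = 1 + 4.95 = 5.95.

5.95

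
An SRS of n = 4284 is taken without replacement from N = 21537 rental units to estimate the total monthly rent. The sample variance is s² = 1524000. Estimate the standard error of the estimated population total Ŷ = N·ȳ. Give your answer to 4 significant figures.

Var(Ŷ) = N²·Var(ȳ) = N²·(1 − n/N)·s²/n.
f = 4284/21537 = 0.19891350; Var(ȳ) = 0.80108650·1524000/4284 = 284.98035.
Var(Ŷ) = 21537² · 284.98035 = 1.3218596 × 10^11.
SE(Ŷ) = √(1.3218596 × 10^11) = 363600.

363600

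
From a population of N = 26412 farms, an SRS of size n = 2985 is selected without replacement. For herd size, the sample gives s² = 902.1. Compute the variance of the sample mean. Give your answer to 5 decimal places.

Under SRS without replacement, Var(ȳ) = (1 − f)·s²/n with f = n/N = 2985/26412 = 0.11301681.
Var(ȳ) = (1 − 0.11301681)·902.1/2985 = 0.88698319·0.30221106 = 0.26805613.

0.26806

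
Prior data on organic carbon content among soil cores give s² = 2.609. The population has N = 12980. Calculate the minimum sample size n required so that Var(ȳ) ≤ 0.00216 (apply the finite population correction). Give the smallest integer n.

Without fpc, n₀ = s²/D = 2.609/0.00216 = 1207.8704.
With fpc, (1 − n/N)·s²/n ≤ D requires n ≥ n₀/(1 + n₀/N) = 1207.8704/(1 + 1207.8704/12980) = 1105.0395.
Rounding up, n = 1106.

1106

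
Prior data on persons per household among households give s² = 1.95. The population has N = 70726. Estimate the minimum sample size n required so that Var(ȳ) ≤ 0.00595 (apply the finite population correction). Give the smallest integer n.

327

Without fpc, n₀ = s²/D = 1.95/0.00595 = 327.7311.
With fpc, (1 − n/N)·s²/n ≤ D requires n ≥ n₀/(1 + n₀/N) = 327.7311/(1 + 327.7311/70726) = 326.2195.
Rounding up, n = 327.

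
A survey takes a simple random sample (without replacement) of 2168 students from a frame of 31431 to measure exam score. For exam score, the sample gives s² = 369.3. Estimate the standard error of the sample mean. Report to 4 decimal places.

Under SRS without replacement, Var(ȳ) = (1 − f)·s²/n with f = n/N = 2168/31431 = 0.06897649.
Var(ȳ) = (1 − 0.06897649)·369.3/2168 = 0.93102351·0.17034133 = 0.15859178.
SE(ȳ) = √(0.15859178) = 0.3982.

0.3982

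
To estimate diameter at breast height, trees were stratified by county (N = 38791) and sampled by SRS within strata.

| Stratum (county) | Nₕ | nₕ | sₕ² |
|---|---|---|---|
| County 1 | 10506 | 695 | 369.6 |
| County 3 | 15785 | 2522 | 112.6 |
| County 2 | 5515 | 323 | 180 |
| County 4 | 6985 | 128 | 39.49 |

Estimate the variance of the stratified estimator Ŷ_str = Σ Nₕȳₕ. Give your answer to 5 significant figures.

9.4896 × 10^7

Var(Ŷ_str) = Σₕ Nₕ²(1 − fₕ)sₕ²/nₕ.
County 1: 10506²·(1 − 695/10506)·369.6/695 = 5.48148 × 10^7.
County 3: 15785²·(1 − 2522/15785)·112.6/2522 = 9.3471597 × 10^6.
County 2: 5515²·(1 − 323/5515)·180/323 = 1.5956961 × 10^7.
County 4: 6985²·(1 − 128/6985)·39.49/128 = 1.4776709 × 10^7.
Sum = 9.489563 × 10^7.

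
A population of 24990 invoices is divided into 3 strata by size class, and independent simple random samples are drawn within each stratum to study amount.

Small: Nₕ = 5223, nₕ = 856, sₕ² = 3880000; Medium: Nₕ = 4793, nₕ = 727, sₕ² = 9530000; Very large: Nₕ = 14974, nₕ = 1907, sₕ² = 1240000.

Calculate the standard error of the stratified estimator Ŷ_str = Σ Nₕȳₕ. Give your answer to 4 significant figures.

Var(Ŷ_str) = Σₕ Nₕ²(1 − fₕ)sₕ²/nₕ.
Small: 5223²·(1 − 856/5223)·3880000/856 = 1.0338587 × 10^11.
Medium: 4793²·(1 − 727/4793)·9530000/727 = 2.5546611 × 10^11.
Very large: 14974²·(1 − 1907/14974)·1240000/1907 = 1.2722859 × 10^11.
Sum = 4.8608057 × 10^11.
SE = √(4.8608057 × 10^11) = 697200.

697200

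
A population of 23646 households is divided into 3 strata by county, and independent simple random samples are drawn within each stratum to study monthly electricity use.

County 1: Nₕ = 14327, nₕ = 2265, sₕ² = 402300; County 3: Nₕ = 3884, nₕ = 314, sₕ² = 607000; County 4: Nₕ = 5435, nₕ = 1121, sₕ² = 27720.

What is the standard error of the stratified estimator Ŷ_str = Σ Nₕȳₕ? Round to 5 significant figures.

240990

Var(Ŷ_str) = Σₕ Nₕ²(1 − fₕ)sₕ²/nₕ.
County 1: 14327²·(1 − 2265/14327)·402300/2265 = 3.0694207 × 10^10.
County 3: 3884²·(1 − 314/3884)·607000/314 = 2.6804424 × 10^10.
County 4: 5435²·(1 − 1121/5435)·27720/1121 = 5.7978544 × 10^8.
Sum = 5.8078416 × 10^10.
SE = √(5.8078416 × 10^10) = 240990.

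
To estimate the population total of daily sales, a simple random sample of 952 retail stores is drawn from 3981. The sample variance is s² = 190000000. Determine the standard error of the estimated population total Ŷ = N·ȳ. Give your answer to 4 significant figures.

Var(Ŷ) = N²·Var(ȳ) = N²·(1 − n/N)·s²/n.
f = 952/3981 = 0.23913590; Var(ȳ) = 0.76086410·190000000/952 = 151853.13.
Var(Ŷ) = 3981² · 151853.13 = 2.4066232 × 10^12.
SE(Ŷ) = √(2.4066232 × 10^12) = 1.551 × 10^6.

1.551 × 10^6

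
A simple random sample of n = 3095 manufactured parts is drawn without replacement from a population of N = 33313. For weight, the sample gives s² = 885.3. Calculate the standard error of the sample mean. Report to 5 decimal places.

Under SRS without replacement, Var(ȳ) = (1 − f)·s²/n with f = n/N = 3095/33313 = 0.09290667.
Var(ȳ) = (1 − 0.09290667)·885.3/3095 = 0.90709333·0.286042 = 0.25946679.
SE(ȳ) = √(0.25946679) = 0.50938.

0.50938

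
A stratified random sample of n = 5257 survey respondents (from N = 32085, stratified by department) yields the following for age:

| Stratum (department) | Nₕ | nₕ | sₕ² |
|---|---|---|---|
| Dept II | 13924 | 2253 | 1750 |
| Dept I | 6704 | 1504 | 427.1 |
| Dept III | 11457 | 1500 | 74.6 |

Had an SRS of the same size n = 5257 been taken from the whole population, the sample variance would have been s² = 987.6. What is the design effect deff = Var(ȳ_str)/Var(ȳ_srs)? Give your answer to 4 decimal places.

0.8769

Var(ȳ_str) = Σ Wₕ²(1−fₕ)sₕ²/nₕ with Wₕ = Nₕ/32085:
  Dept II: (13924/32085)²·(1−2253/13924)·1750/2253 = 0.12261535
  Dept I: (6704/32085)²·(1−1504/6704)·427.1/1504 = 0.0096164549
  Dept III: (11457/32085)²·(1−1500/11457)·74.6/1500 = 0.0055111585
  → Var(ȳ_str) = 0.13774296.
Var(ȳ_srs) = (1 − 5257/32085)·987.6/5257 = 0.15708306.
deff = 0.13774296 / 0.15708306 = 0.8769.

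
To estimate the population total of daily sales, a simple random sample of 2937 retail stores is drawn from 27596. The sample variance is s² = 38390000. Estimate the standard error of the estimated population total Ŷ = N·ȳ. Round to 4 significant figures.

Var(Ŷ) = N²·Var(ȳ) = N²·(1 − n/N)·s²/n.
f = 2937/27596 = 0.10642847; Var(ȳ) = 0.89357153·38390000/2937 = 11680.017.
Var(Ŷ) = 27596² · 11680.017 = 8.894791 × 10^12.
SE(Ŷ) = √(8.894791 × 10^12) = 2.982 × 10^6.

2.982 × 10^6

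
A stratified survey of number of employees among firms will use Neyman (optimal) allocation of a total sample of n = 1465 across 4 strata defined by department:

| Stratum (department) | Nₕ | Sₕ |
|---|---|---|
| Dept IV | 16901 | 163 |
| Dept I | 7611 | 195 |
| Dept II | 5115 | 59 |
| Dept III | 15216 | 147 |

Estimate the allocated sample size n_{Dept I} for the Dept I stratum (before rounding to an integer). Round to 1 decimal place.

320.8

Neyman allocation: nₕ = n·NₕSₕ / Σⱼ NⱼSⱼ.
Σ NⱼSⱼ = 16901·163 + 7611·195 + 5115·59 + 15216·147 = 6.777545 × 10^6.
n_{Dept I} = 1465·7611·195 / (6.777545 × 10^6) = 320.8.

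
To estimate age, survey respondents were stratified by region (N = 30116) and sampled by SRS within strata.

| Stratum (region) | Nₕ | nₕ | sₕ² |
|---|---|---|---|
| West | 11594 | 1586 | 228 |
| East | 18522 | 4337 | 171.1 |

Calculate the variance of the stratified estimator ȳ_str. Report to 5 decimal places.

Var(ȳ_str) = Σₕ Wₕ²(1 − fₕ)sₕ²/nₕ with Wₕ = Nₕ/N, N = 30116.
West: Wₕ = 0.38497808; term = 0.38497808²·(1 − 0.13679489)·228/1586 = 0.018391522.
East: Wₕ = 0.61502192; term = 0.61502192²·(1 − 0.23415398)·171.1/4337 = 0.011428342.
Sum = 0.029819864.

0.02982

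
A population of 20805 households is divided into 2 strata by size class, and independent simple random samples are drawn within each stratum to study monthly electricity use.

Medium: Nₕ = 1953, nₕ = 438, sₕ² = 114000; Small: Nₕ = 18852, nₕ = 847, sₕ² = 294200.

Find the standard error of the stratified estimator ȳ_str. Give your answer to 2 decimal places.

Var(ȳ_str) = Σₕ Wₕ²(1 − fₕ)sₕ²/nₕ with Wₕ = Nₕ/N, N = 20805.
Medium: Wₕ = 0.09387167; term = 0.09387167²·(1 − 0.22427035)·114000/438 = 1.7791402.
Small: Wₕ = 0.90612833; term = 0.90612833²·(1 − 0.04492892)·294200/847 = 272.37947.
Sum = 274.15861.
SE = √(274.15861) = 16.56.

16.56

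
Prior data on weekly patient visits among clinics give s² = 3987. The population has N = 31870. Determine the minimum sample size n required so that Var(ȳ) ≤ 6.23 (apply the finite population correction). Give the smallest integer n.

628

Without fpc, n₀ = s²/D = 3987/6.23 = 639.9679.
With fpc, (1 − n/N)·s²/n ≤ D requires n ≥ n₀/(1 + n₀/N) = 639.9679/(1 + 639.9679/31870) = 627.3700.
Rounding up, n = 628.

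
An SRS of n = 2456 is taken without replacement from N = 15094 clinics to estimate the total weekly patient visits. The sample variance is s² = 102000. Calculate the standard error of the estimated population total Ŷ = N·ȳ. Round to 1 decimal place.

89007.6

Var(Ŷ) = N²·Var(ȳ) = N²·(1 − n/N)·s²/n.
f = 2456/15094 = 0.16271366; Var(ȳ) = 0.83728634·102000/2456 = 34.773293.
Var(Ŷ) = 15094² · 34.773293 = 7.9223589 × 10^9.
SE(Ŷ) = √(7.9223589 × 10^9) = 89007.6.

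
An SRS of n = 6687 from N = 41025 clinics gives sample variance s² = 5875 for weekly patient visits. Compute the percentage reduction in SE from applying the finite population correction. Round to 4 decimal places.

f = n/N = 6687/41025 = 0.16299817.
SE_no-fpc = √(s²/n) = 0.93732084; SE_fpc = √((1−f)s²/n) = 0.85753425.
Ratio = √(1−f) = 0.91487804. Reduction = 100·(1 − 0.91487804) = 8.5122%.

8.5122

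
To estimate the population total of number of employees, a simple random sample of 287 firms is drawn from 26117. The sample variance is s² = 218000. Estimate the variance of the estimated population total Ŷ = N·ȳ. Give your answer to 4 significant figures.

5.124 × 10^11

Var(Ŷ) = N²·Var(ȳ) = N²·(1 − n/N)·s²/n.
f = 287/26117 = 0.01098901; Var(ȳ) = 0.98901099·218000/287 = 751.23483.
Var(Ŷ) = 26117² · 751.23483 = 5.1241554 × 10^11.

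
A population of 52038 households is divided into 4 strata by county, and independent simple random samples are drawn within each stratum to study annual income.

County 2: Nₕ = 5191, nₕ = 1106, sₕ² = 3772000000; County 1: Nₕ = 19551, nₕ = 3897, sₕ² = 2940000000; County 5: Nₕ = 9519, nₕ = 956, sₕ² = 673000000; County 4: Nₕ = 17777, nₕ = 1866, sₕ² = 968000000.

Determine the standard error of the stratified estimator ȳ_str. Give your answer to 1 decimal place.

432.8

Var(ȳ_str) = Σₕ Wₕ²(1 − fₕ)sₕ²/nₕ with Wₕ = Nₕ/N, N = 52038.
County 2: Wₕ = 0.09975403; term = 0.09975403²·(1 − 0.21306107)·3772000000/1106 = 26706.591.
County 1: Wₕ = 0.37570621; term = 0.37570621²·(1 − 0.19932484)·2940000000/3897 = 85264.851.
County 5: Wₕ = 0.18292402; term = 0.18292402²·(1 − 0.10043072)·673000000/956 = 21190.112.
County 4: Wₕ = 0.34161574; term = 0.34161574²·(1 − 0.10496709)·968000000/1866 = 54184.924.
Sum = 187346.48.
SE = √(187346.48) = 432.8.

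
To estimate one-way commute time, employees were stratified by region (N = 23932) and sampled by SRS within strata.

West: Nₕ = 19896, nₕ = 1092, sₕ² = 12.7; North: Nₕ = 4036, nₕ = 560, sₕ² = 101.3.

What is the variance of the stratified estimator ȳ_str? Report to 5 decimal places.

Var(ȳ_str) = Σₕ Wₕ²(1 − fₕ)sₕ²/nₕ with Wₕ = Nₕ/N, N = 23932.
West: Wₕ = 0.83135551; term = 0.83135551²·(1 − 0.05488540)·12.7/1092 = 0.0075969472.
North: Wₕ = 0.16864449; term = 0.16864449²·(1 − 0.13875124)·101.3/560 = 0.0044309246.
Sum = 0.012027872.

0.01203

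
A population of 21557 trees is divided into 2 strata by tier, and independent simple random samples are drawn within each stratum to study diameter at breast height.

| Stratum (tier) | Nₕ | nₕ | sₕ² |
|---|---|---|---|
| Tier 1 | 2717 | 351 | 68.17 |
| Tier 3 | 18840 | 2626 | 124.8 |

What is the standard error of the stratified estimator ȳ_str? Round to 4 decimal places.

0.1842

Var(ȳ_str) = Σₕ Wₕ²(1 − fₕ)sₕ²/nₕ with Wₕ = Nₕ/N, N = 21557.
Tier 1: Wₕ = 0.12603795; term = 0.12603795²·(1 − 0.12918660)·68.17/351 = 0.0026866674.
Tier 3: Wₕ = 0.87396205; term = 0.87396205²·(1 − 0.13938429)·124.8/2626 = 0.031240235.
Sum = 0.033926902.
SE = √(0.033926902) = 0.1842.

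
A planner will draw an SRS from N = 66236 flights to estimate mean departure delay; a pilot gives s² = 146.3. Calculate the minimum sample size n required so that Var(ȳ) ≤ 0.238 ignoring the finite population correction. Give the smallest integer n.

Without fpc, n₀ = s²/D = 146.3/0.238 = 614.7059.
Rounding up, n = 615.

615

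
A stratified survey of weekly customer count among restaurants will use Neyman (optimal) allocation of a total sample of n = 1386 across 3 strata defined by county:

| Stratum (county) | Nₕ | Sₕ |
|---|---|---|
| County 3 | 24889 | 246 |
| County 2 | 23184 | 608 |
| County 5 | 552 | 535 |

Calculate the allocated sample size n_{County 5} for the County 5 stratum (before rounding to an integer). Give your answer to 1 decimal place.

Neyman allocation: nₕ = n·NₕSₕ / Σⱼ NⱼSⱼ.
Σ NⱼSⱼ = 24889·246 + 23184·608 + 552·535 = 2.0513886 × 10^7.
n_{County 5} = 1386·552·535 / (2.0513886 × 10^7) = 20.0.

20.0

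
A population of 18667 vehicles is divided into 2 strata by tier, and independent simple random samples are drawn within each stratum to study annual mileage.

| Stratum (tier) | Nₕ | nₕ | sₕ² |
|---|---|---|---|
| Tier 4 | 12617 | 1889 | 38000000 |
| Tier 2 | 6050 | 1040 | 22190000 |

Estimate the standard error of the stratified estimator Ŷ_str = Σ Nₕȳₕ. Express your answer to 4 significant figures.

Var(Ŷ_str) = Σₕ Nₕ²(1 − fₕ)sₕ²/nₕ.
Tier 4: 12617²·(1 − 1889/12617)·38000000/1889 = 2.7228675 × 10^12.
Tier 2: 6050²·(1 − 1040/6050)·22190000/1040 = 6.4672115 × 10^11.
Sum = 3.3695887 × 10^12.
SE = √(3.3695887 × 10^12) = 1.836 × 10^6.

1.836 × 10^6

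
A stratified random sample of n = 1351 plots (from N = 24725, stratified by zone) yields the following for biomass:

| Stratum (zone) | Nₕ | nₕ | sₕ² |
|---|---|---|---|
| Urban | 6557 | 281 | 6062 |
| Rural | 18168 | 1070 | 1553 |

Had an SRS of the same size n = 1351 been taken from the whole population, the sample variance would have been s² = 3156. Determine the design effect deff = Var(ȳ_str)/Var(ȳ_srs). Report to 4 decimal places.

Var(ȳ_str) = Σ Wₕ²(1−fₕ)sₕ²/nₕ with Wₕ = Nₕ/24725:
  Urban: (6557/24725)²·(1−281/6557)·6062/281 = 1.4521956
  Rural: (18168/24725)²·(1−1070/18168)·1553/1070 = 0.73750932
  → Var(ȳ_str) = 2.1897049.
Var(ȳ_srs) = (1 − 1351/24725)·3156/1351 = 2.2084033.
deff = 2.1897049 / 2.2084033 = 0.9915.

0.9915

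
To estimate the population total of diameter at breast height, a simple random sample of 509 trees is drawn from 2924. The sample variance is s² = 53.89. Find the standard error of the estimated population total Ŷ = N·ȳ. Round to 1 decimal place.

864.7

Var(Ŷ) = N²·Var(ȳ) = N²·(1 − n/N)·s²/n.
f = 509/2924 = 0.17407661; Var(ȳ) = 0.82592339·53.89/509 = 0.087444031.
Var(Ŷ) = 2924² · 0.087444031 = 747626.88.
SE(Ŷ) = √(747626.88) = 864.7.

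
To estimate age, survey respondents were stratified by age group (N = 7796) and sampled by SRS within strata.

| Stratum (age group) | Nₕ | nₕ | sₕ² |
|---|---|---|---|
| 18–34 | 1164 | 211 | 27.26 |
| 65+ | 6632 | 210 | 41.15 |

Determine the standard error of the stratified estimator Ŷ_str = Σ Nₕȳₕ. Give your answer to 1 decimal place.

2913.6

Var(Ŷ_str) = Σₕ Nₕ²(1 − fₕ)sₕ²/nₕ.
18–34: 1164²·(1 − 211/1164)·27.26/211 = 143314.22.
65+: 6632²·(1 − 210/6632)·41.15/210 = 8.3457499 × 10^6.
Sum = 8.4890641 × 10^6.
SE = √(8.4890641 × 10^6) = 2913.6.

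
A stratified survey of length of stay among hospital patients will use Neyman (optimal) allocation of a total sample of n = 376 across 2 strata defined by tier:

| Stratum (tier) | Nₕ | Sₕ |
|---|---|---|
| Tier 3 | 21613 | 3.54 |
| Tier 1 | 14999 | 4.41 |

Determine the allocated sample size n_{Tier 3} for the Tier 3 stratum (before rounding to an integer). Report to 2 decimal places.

201.66

Neyman allocation: nₕ = n·NₕSₕ / Σⱼ NⱼSⱼ.
Σ NⱼSⱼ = 21613·3.54 + 14999·4.41 = 142655.61.
n_{Tier 3} = 376·21613·3.54 / 142655.61 = 201.66.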